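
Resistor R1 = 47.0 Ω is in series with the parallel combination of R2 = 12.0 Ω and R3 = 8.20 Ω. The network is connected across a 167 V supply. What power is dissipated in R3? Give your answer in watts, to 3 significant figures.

Reduce the parallel pair to R_p first; the network is then a simple series string.
R_p = (12.0×8.20)/(12.0+8.20) = 4.871 Ω
R_total = 47.0 + 4.871 = 51.87 Ω
I = V / R_total = 167 / 51.87 = 3.220 A
Voltage across the parallel pair: V_p = I × R_p = 3.220 × 4.871 = 15.68 V
R3 sees V_p directly, so P = V_p² / R3.
P_R3 = (15.68)² / 8.20 = 30.00 W

30.0 W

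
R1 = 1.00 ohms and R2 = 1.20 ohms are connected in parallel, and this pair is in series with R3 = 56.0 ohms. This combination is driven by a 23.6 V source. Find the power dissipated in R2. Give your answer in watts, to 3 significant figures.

0.0432 W

Reduce the parallel combination to a single R_p; the circuit then becomes R_p in series with the remaining resistor.
R_p = (1.00×1.20)/(1.00+1.20) = 0.5455 Ω
R_total = R_p + 56.0 = 0.5455 + 56.0 = 56.55 Ω
I = V / R_total = 23.6 / 56.55 = 0.4174 A
Voltage across the parallel pair: V_p = I × R_p = 0.4174 × 0.5455 = 0.2277 V
Use P = V²/R for R2 with V = V_p.
P_R2 = (0.2277)² / 1.20 = 0.04319 W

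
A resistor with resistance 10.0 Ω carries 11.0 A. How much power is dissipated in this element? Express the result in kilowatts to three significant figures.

With I and R stated, P = I²R applies in one step.
P = (11.00 A)² × 10.0 Ω = 1210 W

1.21 kW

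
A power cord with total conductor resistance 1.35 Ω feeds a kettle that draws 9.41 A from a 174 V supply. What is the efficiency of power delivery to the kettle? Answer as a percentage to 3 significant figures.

The power cord carries the full 9.41 A.
P_line = I² R_line = (9.410)² × 1.35 = 119.5 W
P_source = V I = 174 × 9.410 = 1637 W; P_load = 1518 W
η = P_load / P_source = 1518 / 1637 = 0.9270

92.7 %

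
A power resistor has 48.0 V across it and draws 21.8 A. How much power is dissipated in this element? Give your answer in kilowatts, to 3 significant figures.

1.05 kW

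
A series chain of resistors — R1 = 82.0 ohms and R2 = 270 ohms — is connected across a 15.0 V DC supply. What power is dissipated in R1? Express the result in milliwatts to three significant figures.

In a series string the same current flows through every resistor — find that current, then P = I²R for the one we want.
R_total = 82.0 + 270 = 352.0 Ω
I = V / R_total = 15.0 / 352.0 = 0.04261 A
P_R1 = I² × R1 = (0.04261)² × 82.0 = 0.1489 W

149 mW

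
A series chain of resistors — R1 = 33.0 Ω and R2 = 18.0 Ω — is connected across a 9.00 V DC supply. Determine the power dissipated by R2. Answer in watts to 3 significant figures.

0.561 W

Since the resistors are in series they all carry the loop current I = V/R_total; the power in any one is I²R.
R_total = 33.0 + 18.0 = 51.00 Ω
I = V / R_total = 9.00 / 51.00 = 0.1765 A
P_R2 = I² × R2 = (0.1765)² × 18.0 = 0.5606 W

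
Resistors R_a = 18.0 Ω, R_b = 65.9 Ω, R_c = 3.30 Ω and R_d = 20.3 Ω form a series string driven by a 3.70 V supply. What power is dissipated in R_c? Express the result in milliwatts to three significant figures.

3.91 mW

The current is common to all series resistors; compute it, then apply P = I²R for the target.
R_total = 18.0 + 65.9 + 3.30 + 20.3 = 107.5 Ω
I = V / R_total = 3.70 / 107.5 = 0.03442 A
P_R_c = I² × R_c = (0.03442)² × 3.30 = 0.003909 W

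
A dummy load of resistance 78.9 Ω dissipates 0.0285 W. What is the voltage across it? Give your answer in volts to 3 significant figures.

1.50 V

Inverting the appropriate power form: V = √(P R).
V = √(0.0285 × 78.9) = 1.500 V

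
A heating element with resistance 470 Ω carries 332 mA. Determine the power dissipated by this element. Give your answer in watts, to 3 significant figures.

Knowing I and R, the power is just I²R — no need to find V first.
P = (0.3320 A)² × 470 Ω = 51.81 W

51.8 W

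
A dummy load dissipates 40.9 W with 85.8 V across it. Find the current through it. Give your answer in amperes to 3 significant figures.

0.477 A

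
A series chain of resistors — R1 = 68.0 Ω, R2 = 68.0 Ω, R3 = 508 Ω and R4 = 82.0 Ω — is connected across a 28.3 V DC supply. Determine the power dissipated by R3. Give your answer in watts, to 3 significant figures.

Since the resistors are in series they all carry the loop current I = V/R_total; the power in any one is I²R.
R_total = 68.0 + 68.0 + 508 + 82.0 = 726.0 Ω
I = V / R_total = 28.3 / 726.0 = 0.03898 A
P_R3 = I² × R3 = (0.03898)² × 508 = 0.7719 W

0.772 W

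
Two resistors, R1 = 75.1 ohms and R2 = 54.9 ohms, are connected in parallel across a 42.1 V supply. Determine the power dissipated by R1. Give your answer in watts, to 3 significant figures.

Parallel branches share the same voltage; P = V²/R gives the branch power in one step.
P_R1 = V² / R1 = (42.1)² / 75.1 Ω = 23.60 W

23.6 W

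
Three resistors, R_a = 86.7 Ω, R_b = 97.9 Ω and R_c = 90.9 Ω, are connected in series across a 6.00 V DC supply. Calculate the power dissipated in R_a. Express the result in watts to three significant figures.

0.0411 W

Since the resistors are in series they all carry the loop current I = V/R_total; the power in any one is I²R.
R_total = 86.7 + 97.9 + 90.9 = 275.5 Ω
I = V / R_total = 6.00 / 275.5 = 0.02178 A
P_R_a = I² × R_a = (0.02178)² × 86.7 = 0.04112 W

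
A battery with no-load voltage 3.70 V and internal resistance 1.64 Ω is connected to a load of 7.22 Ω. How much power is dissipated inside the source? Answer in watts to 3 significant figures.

The source's internal resistance is just another series element carrying I; its dissipation is I²r.
I = ε / (r + R) = 3.70 / (1.64 + 7.22) = 0.4176 A
P_int = I² r = (0.4176)² × 1.64 = 0.2860 W

0.286 W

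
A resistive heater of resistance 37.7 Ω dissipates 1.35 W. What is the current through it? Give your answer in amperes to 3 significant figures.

0.189 A

The two known quantities fix the third via I = √(P / R).
I = √(1.35 / 37.7) = 0.1892 A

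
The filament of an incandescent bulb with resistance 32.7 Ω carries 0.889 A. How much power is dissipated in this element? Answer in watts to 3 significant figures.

The current through and the resistance of the element are both given; use P = I²R.
P = (0.8890 A)² × 32.7 Ω = 25.84 W

25.8 W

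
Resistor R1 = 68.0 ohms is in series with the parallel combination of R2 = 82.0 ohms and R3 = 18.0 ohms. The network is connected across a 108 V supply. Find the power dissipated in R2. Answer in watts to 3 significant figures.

Collapse R2‖R3 to a single equivalent, reducing the network to two series elements.
R_p = (82.0×18.0)/(82.0+18.0) = 14.76 Ω
R_total = 68.0 + 14.76 = 82.76 Ω
I = V / R_total = 108 / 82.76 = 1.305 A
Voltage across the parallel pair: V_p = I × R_p = 1.305 × 14.76 = 19.26 V
R2 sees V_p directly, so P = V_p² / R2.
P_R2 = (19.26)² / 82.0 = 4.524 W

4.52 W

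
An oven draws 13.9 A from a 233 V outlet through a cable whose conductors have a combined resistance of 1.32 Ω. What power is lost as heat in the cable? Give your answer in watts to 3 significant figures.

255 W

Only the current and the line resistance are needed for the I²R loss.
The cable carries the full 13.9 A.
P_line = I² R_line = (13.90)² × 1.32 = 255.0 W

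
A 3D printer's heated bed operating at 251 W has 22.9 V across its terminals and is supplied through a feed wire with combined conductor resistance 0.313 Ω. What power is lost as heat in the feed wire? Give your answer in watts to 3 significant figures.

Only the current and the line resistance are needed for the I²R loss.
I = P / V = 251 / 22.9 = 10.96 A through the feed wire.
P_line = I² R_line = (10.96)² × 0.313 = 37.60 W

37.6 W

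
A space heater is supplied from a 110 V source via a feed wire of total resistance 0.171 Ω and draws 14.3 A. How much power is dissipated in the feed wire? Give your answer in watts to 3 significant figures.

35.0 W

Only the current and the line resistance are needed for the I²R loss.
The feed wire carries the full 14.3 A.
P_line = I² R_line = (14.30)² × 0.171 = 34.97 W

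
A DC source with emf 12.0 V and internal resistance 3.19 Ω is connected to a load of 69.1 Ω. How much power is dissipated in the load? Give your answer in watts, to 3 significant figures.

With r and R in series, I = ε/(r+R); the load dissipates I²R.
I = ε / (r + R) = 12.0 / (3.19 + 69.1) = 0.1660 A
P_load = I² R = (0.1660)² × 69.1 = 1.904 W

1.90 W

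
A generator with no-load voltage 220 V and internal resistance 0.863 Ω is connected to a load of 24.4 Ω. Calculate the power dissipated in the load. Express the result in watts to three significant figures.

1850 W

Find the circuit current first, then P = I²R for the load (series elements share I).
I = ε / (r + R) = 220 / (0.863 + 24.4) = 8.708 A
P_load = I² R = (8.708)² × 24.4 = 1850 W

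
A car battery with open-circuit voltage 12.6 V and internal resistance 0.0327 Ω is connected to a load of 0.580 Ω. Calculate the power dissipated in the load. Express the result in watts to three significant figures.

The internal resistance and the load are in series, so the same I flows through both; get I from ε/(r+R), then I²R for the load.
I = ε / (r + R) = 12.6 / (0.0327 + 0.580) = 20.56 A
P_load = I² R = (20.56)² × 0.580 = 245.3 W

245 W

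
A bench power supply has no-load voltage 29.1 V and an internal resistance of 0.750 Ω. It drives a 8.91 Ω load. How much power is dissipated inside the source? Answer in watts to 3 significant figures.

6.81 W

Internal loss is I²r, with I set by the total series resistance r+R.
I = ε / (r + R) = 29.1 / (0.750 + 8.91) = 3.012 A
P_int = I² r = (3.012)² × 0.750 = 6.806 W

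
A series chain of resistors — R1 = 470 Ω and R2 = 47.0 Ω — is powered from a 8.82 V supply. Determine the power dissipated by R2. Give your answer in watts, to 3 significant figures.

Series elements share the same current, so find I first, then use P = I²R.
R_total = 470 + 47.0 = 517.0 Ω
I = V / R_total = 8.82 / 517.0 = 0.01706 A
P_R2 = I² × R2 = (0.01706)² × 47.0 = 0.01368 W

0.0137 W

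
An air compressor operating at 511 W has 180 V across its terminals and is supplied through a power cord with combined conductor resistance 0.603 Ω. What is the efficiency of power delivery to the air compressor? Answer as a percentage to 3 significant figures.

I = P / V = 511 / 180 = 2.839 A through the power cord.
P_line = I² R_line = (2.839)² × 0.603 = 4.860 W
P_source = P_load + P_line = 511.0 + 4.860 = 515.9 W
η = P_load / P_source = 511.0 / 515.9 = 0.9906

99.1 %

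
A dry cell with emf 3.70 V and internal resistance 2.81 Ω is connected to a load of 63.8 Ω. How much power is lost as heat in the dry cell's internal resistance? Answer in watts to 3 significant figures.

0.00867 W

r is in series with the load, so it carries the full circuit current — the loss in it is I²r.
I = ε / (r + R) = 3.70 / (2.81 + 63.8) = 0.05555 A
P_int = I² r = (0.05555)² × 2.81 = 0.008670 W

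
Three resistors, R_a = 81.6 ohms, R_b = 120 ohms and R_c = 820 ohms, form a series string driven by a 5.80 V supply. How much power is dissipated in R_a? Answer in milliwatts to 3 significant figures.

2.63 mW

In a series string the same current flows through every resistor — find that current, then P = I²R for the one we want.
R_total = 81.6 + 120 + 820 = 1022 Ω
I = V / R_total = 5.80 / 1022 = 0.005677 A
P_R_a = I² × R_a = (0.005677)² × 81.6 = 0.002630 W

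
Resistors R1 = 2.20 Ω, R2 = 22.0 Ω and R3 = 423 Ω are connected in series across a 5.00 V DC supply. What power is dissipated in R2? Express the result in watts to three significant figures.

Every series element carries the same I. Get I from the total resistance, then P = I² × R2.
R_total = 2.20 + 22.0 + 423 = 447.2 Ω
I = V / R_total = 5.00 / 447.2 = 0.01118 A
P_R2 = I² × R2 = (0.01118)² × 22.0 = 0.002750 W

0.00275 W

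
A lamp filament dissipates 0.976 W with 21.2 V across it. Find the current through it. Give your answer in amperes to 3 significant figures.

Rearranging the power relation for the two known quantities gives I = P / V.
I = 0.976 / 21.2 = 0.04604 A

0.0460 A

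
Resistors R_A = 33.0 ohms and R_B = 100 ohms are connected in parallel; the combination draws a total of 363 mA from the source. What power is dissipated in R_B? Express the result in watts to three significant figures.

0.811 W

We need the common branch voltage; get it from I_total × R_eq, then P = V²/R for the branch.
1/R_eq = 1/33.0 + 1/100 ⇒ R_eq = 24.81 Ω
V = I_total × R_eq = 0.3630 × 24.81 = 9.007 V
P_R_B = V² / R_B = (9.007)² / 100 = 0.8112 W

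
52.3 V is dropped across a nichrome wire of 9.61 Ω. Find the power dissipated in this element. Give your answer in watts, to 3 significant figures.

With V across and R both known, P = V²/R gives the dissipation directly.
P = (52.3 V)² / 9.61 Ω = 284.6 W

285 W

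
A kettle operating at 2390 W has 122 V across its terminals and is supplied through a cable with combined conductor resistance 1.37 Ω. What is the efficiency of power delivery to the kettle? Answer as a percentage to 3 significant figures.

82.0 %

I = P / V = 2390 / 122 = 19.59 A through the cable.
P_line = I² R_line = (19.59)² × 1.37 = 525.8 W
P_source = P_load + P_line = 2390 + 525.8 = 2916 W
η = P_load / P_source = 2390 / 2916 = 0.8197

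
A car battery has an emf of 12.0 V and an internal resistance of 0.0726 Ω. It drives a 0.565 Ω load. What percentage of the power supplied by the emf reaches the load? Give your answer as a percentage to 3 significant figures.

88.6 %

Efficiency is P_load / P_total. With a series r and R sharing the same I, P = I²R for each, so η = R/(R+r).
η = R / (R + r) = 0.565 / (0.565 + 0.0726) = 0.8861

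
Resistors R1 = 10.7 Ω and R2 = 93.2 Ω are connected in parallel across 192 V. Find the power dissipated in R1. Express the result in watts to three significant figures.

3450 W

R1 sits directly across the source, so P = V²/R with V = 192 V.
P_R1 = V² / R1 = (192)² / 10.7 Ω = 3445 W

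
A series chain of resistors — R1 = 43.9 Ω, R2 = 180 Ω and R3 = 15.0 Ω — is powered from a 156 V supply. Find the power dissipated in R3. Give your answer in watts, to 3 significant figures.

6.40 W

The current is common to all series resistors; compute it, then apply P = I²R for the target.
R_total = 43.9 + 180 + 15.0 = 238.9 Ω
I = V / R_total = 156 / 238.9 = 0.6530 A
P_R3 = I² × R3 = (0.6530)² × 15.0 = 6.396 W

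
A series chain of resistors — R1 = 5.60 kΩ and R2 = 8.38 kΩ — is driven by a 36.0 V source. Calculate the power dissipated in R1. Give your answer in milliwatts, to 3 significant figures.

37.1 mW

The current is common to all series resistors; compute it, then apply P = I²R for the target.
R_total = (5.60 + 8.38) kΩ = 13980 Ω
I = V / R_total = 36.0 / 13980 = 0.002575 A
P_R1 = I² × R1 = (0.002575)² × 5600 = 0.03713 W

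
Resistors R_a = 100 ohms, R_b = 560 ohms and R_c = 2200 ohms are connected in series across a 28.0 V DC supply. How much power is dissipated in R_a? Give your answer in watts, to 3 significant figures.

The current is common to all series resistors; compute it, then apply P = I²R for the target.
R_total = 100 + 560 + 2200 = 2860 Ω
I = V / R_total = 28.0 / 2860 = 0.009790 A
P_R_a = I² × R_a = (0.009790)² × 100 = 0.009585 W

0.00958 W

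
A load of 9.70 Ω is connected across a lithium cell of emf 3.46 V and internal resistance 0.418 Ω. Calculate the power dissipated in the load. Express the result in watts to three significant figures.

Load and internal resistance form a series loop — compute the loop current, then the load power via I²R.
I = ε / (r + R) = 3.46 / (0.418 + 9.70) = 0.3420 A
P_load = I² R = (0.3420)² × 9.70 = 1.134 W

1.13 W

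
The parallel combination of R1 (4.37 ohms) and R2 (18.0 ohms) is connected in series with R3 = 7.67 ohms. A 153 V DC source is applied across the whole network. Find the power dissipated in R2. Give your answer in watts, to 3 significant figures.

129 W

Combine R1 and R2 into their parallel equivalent first, reducing the network to two series resistors.
R_p = (4.37×18.0)/(4.37+18.0) = 3.516 Ω
R_total = R_p + 7.67 = 3.516 + 7.67 = 11.19 Ω
I = V / R_total = 153 / 11.19 = 13.68 A
Voltage across the parallel pair: V_p = I × R_p = 13.68 × 3.516 = 48.09 V
R2 sits across V_p; its power is V_p²/R.
P_R2 = (48.09)² / 18.0 = 128.5 W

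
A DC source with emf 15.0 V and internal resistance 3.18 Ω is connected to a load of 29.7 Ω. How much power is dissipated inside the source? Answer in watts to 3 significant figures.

Internal loss is I²r, with I set by the total series resistance r+R.
I = ε / (r + R) = 15.0 / (3.18 + 29.7) = 0.4562 A
P_int = I² r = (0.4562)² × 3.18 = 0.6618 W

0.662 W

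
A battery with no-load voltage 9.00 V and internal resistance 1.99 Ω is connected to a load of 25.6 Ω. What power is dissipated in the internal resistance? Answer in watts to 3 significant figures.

The internal resistance carries the same current as the load; P_int = I²r.
I = ε / (r + R) = 9.00 / (1.99 + 25.6) = 0.3262 A
P_int = I² r = (0.3262)² × 1.99 = 0.2118 W

0.212 W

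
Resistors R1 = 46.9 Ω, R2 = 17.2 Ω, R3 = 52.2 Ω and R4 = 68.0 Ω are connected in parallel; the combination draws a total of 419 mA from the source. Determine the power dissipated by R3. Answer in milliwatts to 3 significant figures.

Parallel branches share V, not I — compute V via R_eq, then use V²/R for the target branch.
1/R_eq = 1/46.9 + 1/17.2 + 1/52.2 + 1/68.0 ⇒ R_eq = 8.824 Ω
V = I_total × R_eq = 0.4190 × 8.824 = 3.697 V
P_R3 = V² / R3 = (3.697)² / 52.2 = 0.2619 W

262 mW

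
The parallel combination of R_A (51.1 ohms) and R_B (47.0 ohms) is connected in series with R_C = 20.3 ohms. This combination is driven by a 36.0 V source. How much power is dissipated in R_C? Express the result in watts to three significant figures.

First find R_p for the parallel pair, then treat R_p + R_C as a series loop.
R_p = (51.1×47.0)/(51.1+47.0) = 24.48 Ω
R_total = R_p + 20.3 = 24.48 + 20.3 = 44.78 Ω
I = V / R_total = 36.0 / 44.78 = 0.8039 A
R_C is the series element, so its power is I²R.
P_R_C = (0.8039)² × 20.3 = 13.12 W

13.1 W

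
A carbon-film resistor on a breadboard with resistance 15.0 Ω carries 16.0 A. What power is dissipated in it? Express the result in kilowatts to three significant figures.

Knowing I and R, the power is just I²R — no need to find V first.
P = (16.00 A)² × 15.0 Ω = 3840 W

3.84 kW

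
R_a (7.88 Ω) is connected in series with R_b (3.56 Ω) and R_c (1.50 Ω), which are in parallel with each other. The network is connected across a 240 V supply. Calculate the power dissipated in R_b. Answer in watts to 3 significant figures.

Collapse R_b‖R_c to a single equivalent, reducing the network to two series elements.
R_p = (3.56×1.50)/(3.56+1.50) = 1.055 Ω
R_total = 7.88 + 1.055 = 8.935 Ω
I = V / R_total = 240 / 8.935 = 26.86 A
Voltage across the parallel pair: V_p = I × R_p = 26.86 × 1.055 = 28.35 V
R_b is across V_p, so use P = V²/R for that branch.
P_R_b = (28.35)² / 3.56 = 225.7 W

226 W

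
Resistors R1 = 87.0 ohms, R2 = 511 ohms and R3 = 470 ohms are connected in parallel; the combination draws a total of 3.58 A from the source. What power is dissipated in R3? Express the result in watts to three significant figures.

112 W

Parallel branches share V, not I — compute V via R_eq, then use V²/R for the target branch.
1/R_eq = 1/87.0 + 1/511 + 1/470 ⇒ R_eq = 64.19 Ω
V = I_total × R_eq = 3.580 × 64.19 = 229.8 V
P_R3 = V² / R3 = (229.8)² / 470 = 112.4 W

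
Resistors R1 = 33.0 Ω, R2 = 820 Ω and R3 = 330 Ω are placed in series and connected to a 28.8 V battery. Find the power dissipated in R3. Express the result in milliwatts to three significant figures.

The current is common to all series resistors; compute it, then apply P = I²R for the target.
R_total = 33.0 + 820 + 330 = 1183 Ω
I = V / R_total = 28.8 / 1183 = 0.02434 A
P_R3 = I² × R3 = (0.02434)² × 330 = 0.1956 W

196 mW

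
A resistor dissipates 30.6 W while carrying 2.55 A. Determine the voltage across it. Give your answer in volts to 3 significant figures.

12.0 V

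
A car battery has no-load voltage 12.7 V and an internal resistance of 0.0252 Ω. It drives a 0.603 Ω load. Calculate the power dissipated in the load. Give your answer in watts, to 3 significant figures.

Load and internal resistance form a series loop — compute the loop current, then the load power via I²R.
I = ε / (r + R) = 12.7 / (0.0252 + 0.603) = 20.22 A
P_load = I² R = (20.22)² × 0.603 = 246.5 W

246 W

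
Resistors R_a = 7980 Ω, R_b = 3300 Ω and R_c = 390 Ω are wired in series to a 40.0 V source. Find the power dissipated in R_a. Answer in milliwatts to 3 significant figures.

The current is common to all series resistors; compute it, then apply P = I²R for the target.
R_total = 7980 + 3300 + 390 = 11670 Ω
I = V / R_total = 40.0 / 11670 = 0.003428 A
P_R_a = I² × R_a = (0.003428)² × 7980 = 0.09375 W

93.8 mW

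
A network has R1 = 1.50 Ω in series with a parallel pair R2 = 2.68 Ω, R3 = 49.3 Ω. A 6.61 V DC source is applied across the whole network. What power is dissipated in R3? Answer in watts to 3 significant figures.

Reduce the parallel pair to R_p first; the network is then a simple series string.
R_p = (2.68×49.3)/(2.68+49.3) = 2.542 Ω
R_total = 1.50 + 2.542 = 4.042 Ω
I = V / R_total = 6.61 / 4.042 = 1.635 A
Voltage across the parallel pair: V_p = I × R_p = 1.635 × 2.542 = 4.157 V
R3 sees V_p directly, so P = V_p² / R3.
P_R3 = (4.157)² / 49.3 = 0.3505 W

0.351 W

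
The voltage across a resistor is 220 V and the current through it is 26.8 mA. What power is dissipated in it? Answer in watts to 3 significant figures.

5.90 W

Both the voltage across and the current through the element are known, so P = V I applies directly.
P = 220 V × 0.02680 A = 5.896 W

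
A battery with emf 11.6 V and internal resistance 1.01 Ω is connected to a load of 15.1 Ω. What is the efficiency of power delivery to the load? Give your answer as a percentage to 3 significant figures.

Efficiency is P_load / P_total. With a series r and R sharing the same I, P = I²R for each, so η = R/(R+r).
η = R / (R + r) = 15.1 / (15.1 + 1.01) = 0.9373

93.7 %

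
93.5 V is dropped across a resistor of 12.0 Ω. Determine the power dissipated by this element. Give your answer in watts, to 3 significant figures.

729 W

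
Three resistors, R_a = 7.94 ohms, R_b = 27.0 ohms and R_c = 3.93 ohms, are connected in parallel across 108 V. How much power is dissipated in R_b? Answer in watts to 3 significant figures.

432 W

Every branch has 108 V across it, so for R_b the power is simply V²/R.
P_R_b = V² / R_b = (108)² / 27.0 Ω = 432.0 W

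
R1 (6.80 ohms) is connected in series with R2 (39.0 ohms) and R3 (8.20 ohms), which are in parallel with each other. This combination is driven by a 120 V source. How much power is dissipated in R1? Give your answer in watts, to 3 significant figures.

531 W

First combine the parallel branches into one equivalent R_p, then R1 + R_p is a series pair.
R_p = (39.0×8.20)/(39.0+8.20) = 6.775 Ω
R_total = 6.80 + 6.775 = 13.58 Ω
I = V / R_total = 120 / 13.58 = 8.840 A
R1 is in the main series path, so its power is I²R1.
P_R1 = (8.840)² × 6.80 = 531.3 W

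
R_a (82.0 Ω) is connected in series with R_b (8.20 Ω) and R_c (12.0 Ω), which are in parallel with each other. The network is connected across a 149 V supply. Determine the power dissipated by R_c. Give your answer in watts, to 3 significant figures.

5.82 W

Replace R_b and R_c with their parallel equivalent so the circuit becomes R_a in series with R_p.
R_p = (8.20×12.0)/(8.20+12.0) = 4.871 Ω
R_total = 82.0 + 4.871 = 86.87 Ω
I = V / R_total = 149 / 86.87 = 1.715 A
Voltage across the parallel pair: V_p = I × R_p = 1.715 × 4.871 = 8.355 V
With V_p across R_c, its power is V_p²/R_c.
P_R_c = (8.355)² / 12.0 = 5.817 W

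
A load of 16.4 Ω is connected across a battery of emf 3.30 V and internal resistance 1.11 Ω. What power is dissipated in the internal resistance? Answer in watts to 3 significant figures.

Internal loss is I²r, with I set by the total series resistance r+R.
I = ε / (r + R) = 3.30 / (1.11 + 16.4) = 0.1885 A
P_int = I² r = (0.1885)² × 1.11 = 0.03943 W

0.0394 W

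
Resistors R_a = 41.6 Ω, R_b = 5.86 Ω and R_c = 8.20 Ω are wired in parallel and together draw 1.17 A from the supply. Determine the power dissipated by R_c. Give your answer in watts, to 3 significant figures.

The branches share the same voltage, but only the total current is given — find V from the equivalent resistance first.
1/R_eq = 1/41.6 + 1/5.86 + 1/8.20 ⇒ R_eq = 3.158 Ω
V = I_total × R_eq = 1.170 × 3.158 = 3.695 V
P_R_c = V² / R_c = (3.695)² / 8.20 = 1.665 W

1.67 W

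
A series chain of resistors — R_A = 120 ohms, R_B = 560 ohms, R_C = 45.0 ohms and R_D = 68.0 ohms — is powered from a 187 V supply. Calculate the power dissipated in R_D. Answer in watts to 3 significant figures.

In a series string the same current flows through every resistor — find that current, then P = I²R for the one we want.
R_total = 120 + 560 + 45.0 + 68.0 = 793.0 Ω
I = V / R_total = 187 / 793.0 = 0.2358 A
P_R_D = I² × R_D = (0.2358)² × 68.0 = 3.781 W

3.78 W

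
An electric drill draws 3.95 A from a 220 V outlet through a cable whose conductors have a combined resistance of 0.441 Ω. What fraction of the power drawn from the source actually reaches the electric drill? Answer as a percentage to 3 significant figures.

99.2 %

The cable carries the full 3.95 A.
P_line = I² R_line = (3.950)² × 0.441 = 6.881 W
P_source = V I = 220 × 3.950 = 869.0 W; P_load = 862.1 W
η = P_load / P_source = 862.1 / 869.0 = 0.9921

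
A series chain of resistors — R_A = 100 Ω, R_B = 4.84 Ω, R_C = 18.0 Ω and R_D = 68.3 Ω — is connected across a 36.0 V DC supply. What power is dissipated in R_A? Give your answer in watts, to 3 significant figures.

The current is common to all series resistors; compute it, then apply P = I²R for the target.
R_total = 100 + 4.84 + 18.0 + 68.3 = 191.1 Ω
I = V / R_total = 36.0 / 191.1 = 0.1883 A
P_R_A = I² × R_A = (0.1883)² × 100 = 3.547 W

3.55 W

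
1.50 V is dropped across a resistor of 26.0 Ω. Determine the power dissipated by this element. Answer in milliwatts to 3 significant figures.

86.5 mW

V and R are stated; P = V²/R avoids computing the current.
P = (1.50 V)² / 26.0 Ω = 0.08654 W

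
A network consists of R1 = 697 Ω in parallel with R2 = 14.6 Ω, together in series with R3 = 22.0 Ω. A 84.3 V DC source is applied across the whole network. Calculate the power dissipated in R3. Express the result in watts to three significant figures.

First find R_p for the parallel pair, then treat R_p + R3 as a series loop.
R_p = (697×14.6)/(697+14.6) = 14.30 Ω
R_total = R_p + 22.0 = 14.30 + 22.0 = 36.30 Ω
I = V / R_total = 84.3 / 36.30 = 2.322 A
R3 is the series element, so its power is I²R.
P_R3 = (2.322)² × 22.0 = 118.6 W

119 W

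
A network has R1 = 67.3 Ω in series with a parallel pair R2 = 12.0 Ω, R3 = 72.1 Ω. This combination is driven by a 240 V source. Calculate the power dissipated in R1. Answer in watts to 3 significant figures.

Replace R2 and R3 with their parallel equivalent so the circuit becomes R1 in series with R_p.
R_p = (12.0×72.1)/(12.0+72.1) = 10.29 Ω
R_total = 67.3 + 10.29 = 77.59 Ω
I = V / R_total = 240 / 77.59 = 3.093 A
R1 carries the full series current, so P = I²R.
P_R1 = (3.093)² × 67.3 = 643.9 W

644 W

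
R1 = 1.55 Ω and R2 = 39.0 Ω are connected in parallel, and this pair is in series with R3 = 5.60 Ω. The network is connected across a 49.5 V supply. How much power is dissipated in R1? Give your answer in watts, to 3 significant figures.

Combine R1 and R2 into their parallel equivalent first, reducing the network to two series resistors.
R_p = (1.55×39.0)/(1.55+39.0) = 1.491 Ω
R_total = R_p + 5.60 = 1.491 + 5.60 = 7.091 Ω
I = V / R_total = 49.5 / 7.091 = 6.981 A
Voltage across the parallel pair: V_p = I × R_p = 6.981 × 1.491 = 10.41 V
Use P = V²/R for R1 with V = V_p.
P_R1 = (10.41)² / 1.55 = 69.87 W

69.9 W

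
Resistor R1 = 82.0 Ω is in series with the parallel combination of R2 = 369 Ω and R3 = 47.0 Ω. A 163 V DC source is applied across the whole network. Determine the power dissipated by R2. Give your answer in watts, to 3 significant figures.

8.18 W

Replace R2 and R3 with their parallel equivalent so the circuit becomes R1 in series with R_p.
R_p = (369×47.0)/(369+47.0) = 41.69 Ω
R_total = 82.0 + 41.69 = 123.7 Ω
I = V / R_total = 163 / 123.7 = 1.318 A
Voltage across the parallel pair: V_p = I × R_p = 1.318 × 41.69 = 54.94 V
R2 sees V_p directly, so P = V_p² / R2.
P_R2 = (54.94)² / 369 = 8.180 W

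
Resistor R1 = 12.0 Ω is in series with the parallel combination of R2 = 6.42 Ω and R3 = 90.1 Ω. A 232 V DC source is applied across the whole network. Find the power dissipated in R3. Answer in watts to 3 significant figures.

66.3 W

Collapse R2‖R3 to a single equivalent, reducing the network to two series elements.
R_p = (6.42×90.1)/(6.42+90.1) = 5.993 Ω
R_total = 12.0 + 5.993 = 17.99 Ω
I = V / R_total = 232 / 17.99 = 12.89 A
Voltage across the parallel pair: V_p = I × R_p = 12.89 × 5.993 = 77.27 V
R3 sees V_p directly, so P = V_p² / R3.
P_R3 = (77.27)² / 90.1 = 66.27 W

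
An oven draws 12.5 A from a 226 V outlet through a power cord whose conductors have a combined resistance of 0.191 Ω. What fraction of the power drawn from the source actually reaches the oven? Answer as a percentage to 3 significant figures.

98.9 %

The power cord carries the full 12.5 A.
P_line = I² R_line = (12.50)² × 0.191 = 29.84 W
P_source = V I = 226 × 12.50 = 2825 W; P_load = 2795 W
η = P_load / P_source = 2795 / 2825 = 0.9894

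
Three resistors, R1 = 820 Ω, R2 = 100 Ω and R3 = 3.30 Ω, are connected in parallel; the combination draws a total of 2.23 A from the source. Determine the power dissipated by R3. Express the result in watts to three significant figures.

15.3 W

Parallel branches share V, not I — compute V via R_eq, then use V²/R for the target branch.
1/R_eq = 1/820 + 1/100 + 1/3.30 ⇒ R_eq = 3.182 Ω
V = I_total × R_eq = 2.230 × 3.182 = 7.096 V
P_R3 = V² / R3 = (7.096)² / 3.30 = 15.26 W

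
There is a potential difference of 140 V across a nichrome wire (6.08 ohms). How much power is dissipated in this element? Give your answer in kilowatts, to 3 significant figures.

With V across and R both known, P = V²/R gives the dissipation directly.
P = (140 V)² / 6.08 Ω = 3224 W

3.22 kW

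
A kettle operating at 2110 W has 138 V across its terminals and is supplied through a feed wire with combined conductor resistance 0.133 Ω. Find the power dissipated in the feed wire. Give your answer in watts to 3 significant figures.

Only the current and the line resistance are needed for the I²R loss.
I = P / V = 2110 / 138 = 15.29 A through the feed wire.
P_line = I² R_line = (15.29)² × 0.133 = 31.09 W

31.1 W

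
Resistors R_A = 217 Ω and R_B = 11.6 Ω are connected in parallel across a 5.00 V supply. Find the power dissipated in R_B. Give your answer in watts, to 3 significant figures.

Every branch has 5.00 V across it, so for R_B the power is simply V²/R.
P_R_B = V² / R_B = (5.00)² / 11.6 Ω = 2.155 W

2.16 W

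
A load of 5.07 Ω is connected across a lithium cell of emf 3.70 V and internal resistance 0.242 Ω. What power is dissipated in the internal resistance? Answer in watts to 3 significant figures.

Internal loss is I²r, with I set by the total series resistance r+R.
I = ε / (r + R) = 3.70 / (0.242 + 5.07) = 0.6965 A
P_int = I² r = (0.6965)² × 0.242 = 0.1174 W

0.117 W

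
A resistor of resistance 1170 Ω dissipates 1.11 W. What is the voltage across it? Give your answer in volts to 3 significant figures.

36.0 V

The two known quantities fix the third via V = √(P R).
V = √(1.11 × 1170) = 36.04 V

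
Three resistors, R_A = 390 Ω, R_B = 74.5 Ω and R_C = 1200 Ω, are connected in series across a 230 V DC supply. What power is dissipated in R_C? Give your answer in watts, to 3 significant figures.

22.9 W

Series elements share the same current, so find I first, then use P = I²R.
R_total = 390 + 74.5 + 1200 = 1664 Ω
I = V / R_total = 230 / 1664 = 0.1382 A
P_R_C = I² × R_C = (0.1382)² × 1200 = 22.91 W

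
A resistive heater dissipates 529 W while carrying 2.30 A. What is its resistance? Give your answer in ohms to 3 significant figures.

Rearranging the power relation for the two known quantities gives R = P / I².
R = 529 / (2.300)² = 100.0 Ω

100 Ω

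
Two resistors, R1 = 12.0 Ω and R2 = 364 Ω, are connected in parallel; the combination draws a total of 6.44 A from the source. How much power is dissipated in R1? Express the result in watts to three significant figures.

Parallel branches share V, not I — compute V via R_eq, then use V²/R for the target branch.
1/R_eq = 1/12.0 + 1/364 ⇒ R_eq = 11.62 Ω
V = I_total × R_eq = 6.440 × 11.62 = 74.81 V
P_R1 = V² / R1 = (74.81)² / 12.0 = 466.4 W

466 W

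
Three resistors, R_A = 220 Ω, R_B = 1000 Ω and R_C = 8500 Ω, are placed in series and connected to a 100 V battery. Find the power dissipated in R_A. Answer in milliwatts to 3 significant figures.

23.3 mW

Since the resistors are in series they all carry the loop current I = V/R_total; the power in any one is I²R.
R_total = 220 + 1000 + 8500 = 9720 Ω
I = V / R_total = 100 / 9720 = 0.01029 A
P_R_A = I² × R_A = (0.01029)² × 220 = 0.02329 W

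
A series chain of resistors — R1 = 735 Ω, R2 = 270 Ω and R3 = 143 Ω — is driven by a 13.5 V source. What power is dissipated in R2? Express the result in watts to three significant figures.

In a series string the same current flows through every resistor — find that current, then P = I²R for the one we want.
R_total = 735 + 270 + 143 = 1148 Ω
I = V / R_total = 13.5 / 1148 = 0.01176 A
P_R2 = I² × R2 = (0.01176)² × 270 = 0.03734 W

0.0373 W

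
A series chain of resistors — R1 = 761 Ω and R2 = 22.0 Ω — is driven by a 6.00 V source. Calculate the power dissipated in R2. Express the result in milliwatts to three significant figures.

The current is common to all series resistors; compute it, then apply P = I²R for the target.
R_total = 761 + 22.0 = 783.0 Ω
I = V / R_total = 6.00 / 783.0 = 0.007663 A
P_R2 = I² × R2 = (0.007663)² × 22.0 = 0.001292 W

1.29 mW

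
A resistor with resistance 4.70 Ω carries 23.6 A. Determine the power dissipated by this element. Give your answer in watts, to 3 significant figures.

2620 W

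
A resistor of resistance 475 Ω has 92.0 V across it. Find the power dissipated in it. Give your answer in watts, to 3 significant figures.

V and R are stated; P = V²/R avoids computing the current.
P = (92.0 V)² / 475 Ω = 17.82 W

17.8 W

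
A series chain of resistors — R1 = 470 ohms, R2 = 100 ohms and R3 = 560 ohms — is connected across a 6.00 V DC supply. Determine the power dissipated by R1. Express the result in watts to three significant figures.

0.0133 W

In a series string the same current flows through every resistor — find that current, then P = I²R for the one we want.
R_total = 470 + 100 + 560 = 1130 Ω
I = V / R_total = 6.00 / 1130 = 0.005310 A
P_R1 = I² × R1 = (0.005310)² × 470 = 0.01325 W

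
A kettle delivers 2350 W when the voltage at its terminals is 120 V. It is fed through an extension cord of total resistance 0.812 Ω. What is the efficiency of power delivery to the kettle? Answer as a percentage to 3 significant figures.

I = P / V = 2350 / 120 = 19.58 A through the extension cord.
P_line = I² R_line = (19.58)² × 0.812 = 311.4 W
P_source = P_load + P_line = 2350 + 311.4 = 2661 W
η = P_load / P_source = 2350 / 2661 = 0.8830

88.3 %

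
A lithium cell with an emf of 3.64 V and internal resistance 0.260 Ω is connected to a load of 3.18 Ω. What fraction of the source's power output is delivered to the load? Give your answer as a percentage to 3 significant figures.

η = P_load/(P_load+P_int) = I²R/(I²R+I²r) = R/(R+r) — the I² cancels for series elements.
η = R / (R + r) = 3.18 / (3.18 + 0.260) = 0.9244

92.4 %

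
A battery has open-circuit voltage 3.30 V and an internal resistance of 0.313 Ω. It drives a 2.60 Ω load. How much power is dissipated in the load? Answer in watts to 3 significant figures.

3.34 W

The internal resistance and the load are in series, so the same I flows through both; get I from ε/(r+R), then I²R for the load.
I = ε / (r + R) = 3.30 / (0.313 + 2.60) = 1.133 A
P_load = I² R = (1.133)² × 2.60 = 3.337 W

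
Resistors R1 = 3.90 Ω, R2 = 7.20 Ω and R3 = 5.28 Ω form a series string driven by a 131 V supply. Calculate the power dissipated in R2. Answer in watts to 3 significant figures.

Series elements share the same current, so find I first, then use P = I²R.
R_total = 3.90 + 7.20 + 5.28 = 16.38 Ω
I = V / R_total = 131 / 16.38 = 7.998 A
P_R2 = I² × R2 = (7.998)² × 7.20 = 460.5 W

461 W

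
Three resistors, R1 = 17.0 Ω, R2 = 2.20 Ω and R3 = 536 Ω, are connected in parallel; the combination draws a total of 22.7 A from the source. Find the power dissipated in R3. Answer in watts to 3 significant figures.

3.62 W

The branches share the same voltage, but only the total current is given — find V from the equivalent resistance first.
1/R_eq = 1/17.0 + 1/2.20 + 1/536 ⇒ R_eq = 1.941 Ω
V = I_total × R_eq = 22.70 × 1.941 = 44.06 V
P_R3 = V² / R3 = (44.06)² / 536 = 3.621 W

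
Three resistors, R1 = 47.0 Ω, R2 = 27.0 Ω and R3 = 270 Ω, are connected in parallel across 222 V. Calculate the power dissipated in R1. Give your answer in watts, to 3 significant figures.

R1 sits directly across the source, so P = V²/R with V = 222 V.
P_R1 = V² / R1 = (222)² / 47.0 Ω = 1049 W

1050 W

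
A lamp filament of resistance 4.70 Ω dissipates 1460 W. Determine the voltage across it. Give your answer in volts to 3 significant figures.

82.8 V

Inverting the appropriate power form: V = √(P R).
V = √(1460 × 4.70) = 82.84 V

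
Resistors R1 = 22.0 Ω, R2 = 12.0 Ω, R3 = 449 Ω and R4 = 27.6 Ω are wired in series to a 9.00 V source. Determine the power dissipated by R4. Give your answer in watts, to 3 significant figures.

0.00857 W

Series elements share the same current, so find I first, then use P = I²R.
R_total = 22.0 + 12.0 + 449 + 27.6 = 510.6 Ω
I = V / R_total = 9.00 / 510.6 = 0.01763 A
P_R4 = I² × R4 = (0.01763)² × 27.6 = 0.008575 W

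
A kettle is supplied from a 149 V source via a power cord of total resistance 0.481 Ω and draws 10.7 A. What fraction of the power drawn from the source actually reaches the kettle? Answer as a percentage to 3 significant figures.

The power cord carries the full 10.7 A.
P_line = I² R_line = (10.70)² × 0.481 = 55.07 W
P_source = V I = 149 × 10.70 = 1594 W; P_load = 1539 W
η = P_load / P_source = 1539 / 1594 = 0.9655

96.5 %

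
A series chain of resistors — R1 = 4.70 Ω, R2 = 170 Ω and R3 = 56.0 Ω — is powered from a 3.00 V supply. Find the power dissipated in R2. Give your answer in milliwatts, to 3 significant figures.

28.7 mW

The current is common to all series resistors; compute it, then apply P = I²R for the target.
R_total = 4.70 + 170 + 56.0 = 230.7 Ω
I = V / R_total = 3.00 / 230.7 = 0.01300 A
P_R2 = I² × R2 = (0.01300)² × 170 = 0.02875 W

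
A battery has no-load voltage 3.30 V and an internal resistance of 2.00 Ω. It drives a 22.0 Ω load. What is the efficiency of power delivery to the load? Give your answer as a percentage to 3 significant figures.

91.7 %

Both r and R carry the same current, so the power split is just the resistance split: η = R/(R+r).
η = R / (R + r) = 22.0 / (22.0 + 2.00) = 0.9167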